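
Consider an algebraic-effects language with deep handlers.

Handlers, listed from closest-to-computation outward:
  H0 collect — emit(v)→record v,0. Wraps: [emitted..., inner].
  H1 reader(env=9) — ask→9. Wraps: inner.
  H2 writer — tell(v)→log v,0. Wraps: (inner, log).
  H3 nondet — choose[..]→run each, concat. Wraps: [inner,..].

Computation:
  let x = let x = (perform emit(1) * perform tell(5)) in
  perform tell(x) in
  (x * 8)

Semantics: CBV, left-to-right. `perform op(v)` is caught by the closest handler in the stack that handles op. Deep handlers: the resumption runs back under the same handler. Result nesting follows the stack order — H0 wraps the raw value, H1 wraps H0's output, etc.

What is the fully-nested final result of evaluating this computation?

Answer: [([1, 0], (5, 0))]

Working:
emit(1) @ H0 ⇒ out+=1
tell(5) @ H2 ⇒ log+=5
tell(0) @ H2 ⇒ log+=0
H0 returns [1, 0]
H1 returns [1, 0]
H2 returns ([1, 0], (5, 0))
H3 returns [([1, 0], (5, 0))]
= [([1, 0], (5, 0))]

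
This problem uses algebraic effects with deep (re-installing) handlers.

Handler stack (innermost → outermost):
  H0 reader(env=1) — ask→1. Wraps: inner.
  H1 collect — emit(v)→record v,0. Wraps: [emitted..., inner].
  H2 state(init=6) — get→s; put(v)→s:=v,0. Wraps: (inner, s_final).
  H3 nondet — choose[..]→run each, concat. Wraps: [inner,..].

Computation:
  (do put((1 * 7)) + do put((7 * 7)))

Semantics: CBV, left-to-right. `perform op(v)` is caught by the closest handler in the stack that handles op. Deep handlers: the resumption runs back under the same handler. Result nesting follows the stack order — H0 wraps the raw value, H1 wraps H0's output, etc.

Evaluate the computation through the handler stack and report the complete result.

Answer: [([0], 49)]

Working:
put(7) @ H2 ⇒ s:=7
put(49) @ H2 ⇒ s:=49
H0 returns 0
H1 returns [0]
H2 returns ([0], 49)
H3 returns [([0], 49)]
= [([0], 49)]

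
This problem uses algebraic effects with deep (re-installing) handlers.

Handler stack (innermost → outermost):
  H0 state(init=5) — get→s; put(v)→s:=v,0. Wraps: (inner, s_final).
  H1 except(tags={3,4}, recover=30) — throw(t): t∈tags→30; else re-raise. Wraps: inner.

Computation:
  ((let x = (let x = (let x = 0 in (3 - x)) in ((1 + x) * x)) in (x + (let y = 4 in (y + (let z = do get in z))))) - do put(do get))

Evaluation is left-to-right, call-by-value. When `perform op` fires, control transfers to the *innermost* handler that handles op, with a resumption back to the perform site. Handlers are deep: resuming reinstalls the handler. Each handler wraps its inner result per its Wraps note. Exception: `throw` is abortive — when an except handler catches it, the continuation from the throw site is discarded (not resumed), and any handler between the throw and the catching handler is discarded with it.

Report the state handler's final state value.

Working:
get @ H0 ⇒ 5
get @ H0 ⇒ 5
put(5) @ H0 ⇒ s:=5
H0 returns (21, 5)
H1 returns (21, 5)
= (21, 5)

Answer: 5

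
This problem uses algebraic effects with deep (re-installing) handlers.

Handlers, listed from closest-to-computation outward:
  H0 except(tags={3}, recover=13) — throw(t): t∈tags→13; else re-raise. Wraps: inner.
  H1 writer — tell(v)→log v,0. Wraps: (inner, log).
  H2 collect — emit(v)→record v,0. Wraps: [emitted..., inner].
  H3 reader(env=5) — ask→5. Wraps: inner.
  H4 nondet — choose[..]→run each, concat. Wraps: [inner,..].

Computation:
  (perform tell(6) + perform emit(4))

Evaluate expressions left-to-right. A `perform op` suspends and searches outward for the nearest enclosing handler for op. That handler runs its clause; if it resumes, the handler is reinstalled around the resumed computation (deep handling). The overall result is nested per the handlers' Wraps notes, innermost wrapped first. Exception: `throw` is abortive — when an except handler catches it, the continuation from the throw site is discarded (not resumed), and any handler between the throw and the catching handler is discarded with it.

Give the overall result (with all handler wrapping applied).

Evaluation trace:
tell(6) @ H1 ⇒ log+=6
emit(4) @ H2 ⇒ out+=4
H0 returns 0
H1 returns (0, (6))
H2 returns [4, (0, (6))]
H3 returns [4, (0, (6))]
H4 returns [[4, (0, (6))]]
= [[4, (0, (6))]]

Answer: [[4, (0, (6))]]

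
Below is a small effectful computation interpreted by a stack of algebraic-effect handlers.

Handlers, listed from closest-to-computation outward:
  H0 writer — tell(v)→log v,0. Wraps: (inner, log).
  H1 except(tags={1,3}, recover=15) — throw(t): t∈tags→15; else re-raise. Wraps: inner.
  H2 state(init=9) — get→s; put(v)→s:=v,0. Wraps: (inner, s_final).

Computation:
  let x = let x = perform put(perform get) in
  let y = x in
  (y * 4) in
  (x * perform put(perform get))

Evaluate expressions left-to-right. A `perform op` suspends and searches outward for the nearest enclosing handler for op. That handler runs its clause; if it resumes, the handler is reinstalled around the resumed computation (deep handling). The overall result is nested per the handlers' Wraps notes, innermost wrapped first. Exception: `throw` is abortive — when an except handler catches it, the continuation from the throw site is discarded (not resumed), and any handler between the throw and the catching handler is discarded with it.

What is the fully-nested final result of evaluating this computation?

Evaluation trace:
get @ H2 ⇒ 9
put(9) @ H2 ⇒ s:=9
get @ H2 ⇒ 9
put(9) @ H2 ⇒ s:=9
H0 returns (0, ())
H1 returns (0, ())
H2 returns ((0, ()), 9)
= ((0, ()), 9)

Answer: ((0, ()), 9)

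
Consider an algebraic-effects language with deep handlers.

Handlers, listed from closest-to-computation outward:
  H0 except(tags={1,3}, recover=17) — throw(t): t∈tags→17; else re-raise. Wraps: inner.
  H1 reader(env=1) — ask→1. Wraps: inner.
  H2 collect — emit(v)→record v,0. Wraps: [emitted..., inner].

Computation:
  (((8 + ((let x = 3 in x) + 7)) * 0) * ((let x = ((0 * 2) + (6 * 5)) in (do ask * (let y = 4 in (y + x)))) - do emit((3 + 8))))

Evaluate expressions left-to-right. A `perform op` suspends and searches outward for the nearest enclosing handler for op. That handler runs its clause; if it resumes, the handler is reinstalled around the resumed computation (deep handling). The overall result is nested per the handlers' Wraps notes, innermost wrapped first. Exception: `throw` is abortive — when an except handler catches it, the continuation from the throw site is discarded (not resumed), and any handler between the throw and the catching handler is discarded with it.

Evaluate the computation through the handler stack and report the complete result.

Answer: [11, 0]

Step-by-step:
ask @ H1 ⇒ 1
emit(11) @ H2 ⇒ out+=11
H0 returns 0
H1 returns 0
H2 returns [11, 0]
= [11, 0]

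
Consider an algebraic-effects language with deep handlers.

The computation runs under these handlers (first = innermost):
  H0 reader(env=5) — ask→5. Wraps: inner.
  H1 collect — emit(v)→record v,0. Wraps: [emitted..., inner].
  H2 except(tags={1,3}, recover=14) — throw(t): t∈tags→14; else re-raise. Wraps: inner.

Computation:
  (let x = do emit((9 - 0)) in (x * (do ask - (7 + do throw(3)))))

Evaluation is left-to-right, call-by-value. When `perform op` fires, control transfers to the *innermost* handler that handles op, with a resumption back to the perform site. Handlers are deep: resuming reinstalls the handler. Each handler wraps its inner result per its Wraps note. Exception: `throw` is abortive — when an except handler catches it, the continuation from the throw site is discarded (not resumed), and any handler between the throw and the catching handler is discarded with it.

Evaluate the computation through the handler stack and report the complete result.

Evaluation trace:
emit(9) @ H1 ⇒ out+=9
ask @ H0 ⇒ 5
throw(3) @ H2 caught ⇒ 14
= 14

Answer: 14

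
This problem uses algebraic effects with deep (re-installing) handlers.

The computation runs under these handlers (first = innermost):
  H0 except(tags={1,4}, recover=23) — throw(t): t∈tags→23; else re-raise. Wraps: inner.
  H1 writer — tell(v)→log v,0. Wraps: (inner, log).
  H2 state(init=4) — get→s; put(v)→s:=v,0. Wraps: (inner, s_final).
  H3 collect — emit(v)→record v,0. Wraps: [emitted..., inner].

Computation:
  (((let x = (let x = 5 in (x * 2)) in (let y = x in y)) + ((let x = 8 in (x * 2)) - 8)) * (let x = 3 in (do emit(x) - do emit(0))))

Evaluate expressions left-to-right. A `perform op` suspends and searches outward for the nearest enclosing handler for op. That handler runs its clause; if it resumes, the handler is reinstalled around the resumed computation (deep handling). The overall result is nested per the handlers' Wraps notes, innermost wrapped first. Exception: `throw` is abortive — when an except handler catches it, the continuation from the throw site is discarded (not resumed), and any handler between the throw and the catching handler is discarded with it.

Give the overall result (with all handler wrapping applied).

Answer: [3, 0, ((0, ()), 4)]

Working:
emit(3) @ H3 ⇒ out+=3
emit(0) @ H3 ⇒ out+=0
H0 returns 0
H1 returns (0, ())
H2 returns ((0, ()), 4)
H3 returns [3, 0, ((0, ()), 4)]
= [3, 0, ((0, ()), 4)]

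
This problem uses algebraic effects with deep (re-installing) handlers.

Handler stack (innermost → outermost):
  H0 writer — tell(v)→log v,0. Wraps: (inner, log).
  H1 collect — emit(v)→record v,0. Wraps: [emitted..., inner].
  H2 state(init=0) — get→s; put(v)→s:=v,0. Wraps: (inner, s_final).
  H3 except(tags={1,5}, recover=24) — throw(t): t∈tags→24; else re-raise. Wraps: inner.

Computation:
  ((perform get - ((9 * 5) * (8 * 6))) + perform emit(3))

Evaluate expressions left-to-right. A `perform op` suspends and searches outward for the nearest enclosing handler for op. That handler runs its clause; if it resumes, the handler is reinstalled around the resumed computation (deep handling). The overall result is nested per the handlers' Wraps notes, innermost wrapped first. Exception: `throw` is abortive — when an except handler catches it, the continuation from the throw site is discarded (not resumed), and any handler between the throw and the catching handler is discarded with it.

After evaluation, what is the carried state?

Step-by-step:
get @ H2 ⇒ 0
emit(3) @ H1 ⇒ out+=3
H0 returns (-2160, ())
H1 returns [3, (-2160, ())]
H2 returns ([3, (-2160, ())], 0)
H3 returns ([3, (-2160, ())], 0)
= ([3, (-2160, ())], 0)

Answer: 0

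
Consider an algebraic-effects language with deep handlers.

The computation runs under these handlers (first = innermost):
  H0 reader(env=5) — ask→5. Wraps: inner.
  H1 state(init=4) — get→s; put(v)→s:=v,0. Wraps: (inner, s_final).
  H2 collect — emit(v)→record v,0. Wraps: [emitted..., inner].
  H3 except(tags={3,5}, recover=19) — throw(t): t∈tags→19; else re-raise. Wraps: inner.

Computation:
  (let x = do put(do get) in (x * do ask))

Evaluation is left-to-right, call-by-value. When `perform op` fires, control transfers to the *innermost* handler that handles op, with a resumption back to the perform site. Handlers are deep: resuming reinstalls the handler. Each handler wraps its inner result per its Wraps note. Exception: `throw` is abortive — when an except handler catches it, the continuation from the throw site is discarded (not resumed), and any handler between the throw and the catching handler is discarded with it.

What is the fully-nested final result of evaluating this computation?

Evaluation trace:
get @ H1 ⇒ 4
put(4) @ H1 ⇒ s:=4
ask @ H0 ⇒ 5
H0 returns 0
H1 returns (0, 4)
H2 returns [(0, 4)]
H3 returns [(0, 4)]
= [(0, 4)]

Answer: [(0, 4)]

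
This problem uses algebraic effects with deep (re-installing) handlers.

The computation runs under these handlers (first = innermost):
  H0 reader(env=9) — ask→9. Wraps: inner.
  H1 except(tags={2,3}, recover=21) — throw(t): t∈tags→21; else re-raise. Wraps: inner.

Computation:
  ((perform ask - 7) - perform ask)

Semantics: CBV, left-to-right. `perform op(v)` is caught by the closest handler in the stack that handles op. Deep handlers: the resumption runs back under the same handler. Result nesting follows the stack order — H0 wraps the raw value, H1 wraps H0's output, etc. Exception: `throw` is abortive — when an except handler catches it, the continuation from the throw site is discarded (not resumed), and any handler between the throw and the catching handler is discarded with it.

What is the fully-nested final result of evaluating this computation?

Answer: -7

Working:
ask @ H0 ⇒ 9
ask @ H0 ⇒ 9
H0 returns -7
H1 returns -7
= -7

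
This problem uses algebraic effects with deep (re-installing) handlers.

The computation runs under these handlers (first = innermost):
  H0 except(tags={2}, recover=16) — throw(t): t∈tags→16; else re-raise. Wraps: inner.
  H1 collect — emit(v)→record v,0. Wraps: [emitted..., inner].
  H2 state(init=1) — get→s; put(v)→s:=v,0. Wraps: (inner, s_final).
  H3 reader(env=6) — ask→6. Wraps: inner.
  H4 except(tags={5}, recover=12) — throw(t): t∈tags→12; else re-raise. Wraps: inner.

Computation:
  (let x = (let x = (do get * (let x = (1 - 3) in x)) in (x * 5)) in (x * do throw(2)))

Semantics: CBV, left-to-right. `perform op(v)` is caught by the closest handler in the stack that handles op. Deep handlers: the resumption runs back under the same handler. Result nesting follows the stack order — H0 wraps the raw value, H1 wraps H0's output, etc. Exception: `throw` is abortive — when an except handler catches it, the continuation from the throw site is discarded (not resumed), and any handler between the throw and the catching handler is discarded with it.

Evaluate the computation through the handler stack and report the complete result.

Answer: ([16], 1)

Working:
get @ H2 ⇒ 1
throw(2) @ H0 caught ⇒ 16
H1 returns [16]
H2 returns ([16], 1)
H3 returns ([16], 1)
H4 returns ([16], 1)
= ([16], 1)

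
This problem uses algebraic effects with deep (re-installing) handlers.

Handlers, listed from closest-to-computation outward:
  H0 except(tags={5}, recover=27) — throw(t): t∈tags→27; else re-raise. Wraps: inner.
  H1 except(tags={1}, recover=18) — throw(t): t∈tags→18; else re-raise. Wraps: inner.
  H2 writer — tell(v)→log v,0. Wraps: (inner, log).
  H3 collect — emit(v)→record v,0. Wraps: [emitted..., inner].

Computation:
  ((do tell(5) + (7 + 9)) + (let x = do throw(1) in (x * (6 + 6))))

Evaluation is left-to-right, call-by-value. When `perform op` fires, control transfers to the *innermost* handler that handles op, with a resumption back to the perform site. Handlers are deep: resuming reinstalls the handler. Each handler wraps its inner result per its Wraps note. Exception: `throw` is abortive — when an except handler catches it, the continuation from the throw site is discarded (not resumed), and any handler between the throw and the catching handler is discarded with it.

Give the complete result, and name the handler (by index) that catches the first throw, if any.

Answer: [(18, (5))] ; first throw caught by: H1

Evaluation trace:
tell(5) @ H2 ⇒ log+=5
throw(1) @ H0 re-raised
throw(1) @ H1 caught ⇒ 18
H2 returns (18, (5))
H3 returns [(18, (5))]
= [(18, (5))]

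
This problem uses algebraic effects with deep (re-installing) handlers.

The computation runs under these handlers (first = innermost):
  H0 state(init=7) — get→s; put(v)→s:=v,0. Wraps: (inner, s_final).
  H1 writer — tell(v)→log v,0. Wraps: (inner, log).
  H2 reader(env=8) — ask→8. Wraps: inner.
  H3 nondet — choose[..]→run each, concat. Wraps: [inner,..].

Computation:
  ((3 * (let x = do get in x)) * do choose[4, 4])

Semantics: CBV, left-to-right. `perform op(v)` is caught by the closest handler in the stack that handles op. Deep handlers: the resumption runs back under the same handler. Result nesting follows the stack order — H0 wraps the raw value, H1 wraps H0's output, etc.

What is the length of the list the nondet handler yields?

Working:
get @ H0 ⇒ 7
choose[4, 4] @ H3
  branch[0] choose=4:
    H0 returns (84, 7)
    H1 returns ((84, 7), ())
    H2 returns ((84, 7), ())
    H3 returns [((84, 7), ())]
  branch[1] choose=4:
    H0 returns (84, 7)
    H1 returns ((84, 7), ())
    H2 returns ((84, 7), ())
    H3 returns [((84, 7), ())]
= [((84, 7), ()), ((84, 7), ())]

Answer: 2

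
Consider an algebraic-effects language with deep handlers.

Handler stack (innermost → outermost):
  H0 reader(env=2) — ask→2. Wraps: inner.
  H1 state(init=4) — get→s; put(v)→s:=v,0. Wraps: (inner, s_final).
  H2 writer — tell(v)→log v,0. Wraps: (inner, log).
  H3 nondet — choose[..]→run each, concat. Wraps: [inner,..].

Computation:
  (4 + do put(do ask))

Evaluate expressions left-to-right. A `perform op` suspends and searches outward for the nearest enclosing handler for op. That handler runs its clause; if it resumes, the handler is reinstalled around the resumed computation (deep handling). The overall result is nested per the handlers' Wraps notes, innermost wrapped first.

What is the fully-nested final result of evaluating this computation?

Evaluation trace:
ask @ H0 ⇒ 2
put(2) @ H1 ⇒ s:=2
H0 returns 4
H1 returns (4, 2)
H2 returns ((4, 2), ())
H3 returns [((4, 2), ())]
= [((4, 2), ())]

Answer: [((4, 2), ())]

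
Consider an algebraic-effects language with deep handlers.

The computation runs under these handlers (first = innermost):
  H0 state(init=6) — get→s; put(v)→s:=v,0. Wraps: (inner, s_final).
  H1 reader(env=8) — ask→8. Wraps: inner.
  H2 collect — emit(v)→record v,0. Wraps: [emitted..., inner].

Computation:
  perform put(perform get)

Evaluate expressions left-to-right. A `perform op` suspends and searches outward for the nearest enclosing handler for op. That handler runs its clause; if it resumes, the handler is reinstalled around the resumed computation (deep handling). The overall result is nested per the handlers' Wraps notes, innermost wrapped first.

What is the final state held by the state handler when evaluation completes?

Answer: 6

Working:
get @ H0 ⇒ 6
put(6) @ H0 ⇒ s:=6
H0 returns (0, 6)
H1 returns (0, 6)
H2 returns [(0, 6)]
= [(0, 6)]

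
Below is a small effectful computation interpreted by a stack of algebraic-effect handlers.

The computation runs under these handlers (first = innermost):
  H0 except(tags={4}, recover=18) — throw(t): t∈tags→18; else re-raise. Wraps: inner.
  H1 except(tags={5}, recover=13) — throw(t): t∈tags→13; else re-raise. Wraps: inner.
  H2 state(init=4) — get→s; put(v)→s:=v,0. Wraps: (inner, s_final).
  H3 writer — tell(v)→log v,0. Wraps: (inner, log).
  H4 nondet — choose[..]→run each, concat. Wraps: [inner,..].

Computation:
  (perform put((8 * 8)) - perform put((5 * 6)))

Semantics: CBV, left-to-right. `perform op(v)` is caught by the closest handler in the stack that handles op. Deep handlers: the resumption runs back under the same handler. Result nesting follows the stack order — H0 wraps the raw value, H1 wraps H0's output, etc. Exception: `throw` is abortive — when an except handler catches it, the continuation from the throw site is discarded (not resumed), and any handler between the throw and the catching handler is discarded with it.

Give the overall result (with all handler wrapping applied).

Working:
put(64) @ H2 ⇒ s:=64
put(30) @ H2 ⇒ s:=30
H0 returns 0
H1 returns 0
H2 returns (0, 30)
H3 returns ((0, 30), ())
H4 returns [((0, 30), ())]
= [((0, 30), ())]

Answer: [((0, 30), ())]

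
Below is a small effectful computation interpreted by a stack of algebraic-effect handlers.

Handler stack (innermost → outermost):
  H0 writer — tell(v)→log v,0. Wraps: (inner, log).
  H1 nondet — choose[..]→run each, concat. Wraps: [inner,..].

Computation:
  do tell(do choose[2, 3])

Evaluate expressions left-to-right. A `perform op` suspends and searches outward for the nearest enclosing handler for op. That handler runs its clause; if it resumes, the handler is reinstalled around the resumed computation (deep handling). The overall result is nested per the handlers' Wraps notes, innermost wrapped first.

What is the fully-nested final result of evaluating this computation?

Evaluation trace:
choose[2, 3] @ H1
  branch[0] choose=2:
    tell(2) @ H0 ⇒ log+=2
    H0 returns (0, (2))
    H1 returns [(0, (2))]
  branch[1] choose=3:
    tell(3) @ H0 ⇒ log+=3
    H0 returns (0, (3))
    H1 returns [(0, (3))]
= [(0, (2)), (0, (3))]

Answer: [(0, (2)), (0, (3))]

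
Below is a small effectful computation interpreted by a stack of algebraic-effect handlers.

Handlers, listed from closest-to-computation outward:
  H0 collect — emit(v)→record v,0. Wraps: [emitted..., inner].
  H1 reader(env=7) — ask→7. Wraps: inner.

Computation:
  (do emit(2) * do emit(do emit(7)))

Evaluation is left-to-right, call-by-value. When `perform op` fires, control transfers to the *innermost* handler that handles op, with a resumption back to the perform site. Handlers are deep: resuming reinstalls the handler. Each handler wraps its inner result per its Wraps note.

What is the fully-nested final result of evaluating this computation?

Step-by-step:
emit(2) @ H0 ⇒ out+=2
emit(7) @ H0 ⇒ out+=7
emit(0) @ H0 ⇒ out+=0
H0 returns [2, 7, 0, 0]
H1 returns [2, 7, 0, 0]
= [2, 7, 0, 0]

Answer: [2, 7, 0, 0]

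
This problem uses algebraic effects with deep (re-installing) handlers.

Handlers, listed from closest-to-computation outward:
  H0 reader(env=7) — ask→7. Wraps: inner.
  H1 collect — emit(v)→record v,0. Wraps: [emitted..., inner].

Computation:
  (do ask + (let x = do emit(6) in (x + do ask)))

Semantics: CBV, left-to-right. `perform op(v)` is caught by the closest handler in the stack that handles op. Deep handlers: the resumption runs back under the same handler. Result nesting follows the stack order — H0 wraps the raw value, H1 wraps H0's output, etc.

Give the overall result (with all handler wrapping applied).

Answer: [6, 14]

Step-by-step:
ask @ H0 ⇒ 7
emit(6) @ H1 ⇒ out+=6
ask @ H0 ⇒ 7
H0 returns 14
H1 returns [6, 14]
= [6, 14]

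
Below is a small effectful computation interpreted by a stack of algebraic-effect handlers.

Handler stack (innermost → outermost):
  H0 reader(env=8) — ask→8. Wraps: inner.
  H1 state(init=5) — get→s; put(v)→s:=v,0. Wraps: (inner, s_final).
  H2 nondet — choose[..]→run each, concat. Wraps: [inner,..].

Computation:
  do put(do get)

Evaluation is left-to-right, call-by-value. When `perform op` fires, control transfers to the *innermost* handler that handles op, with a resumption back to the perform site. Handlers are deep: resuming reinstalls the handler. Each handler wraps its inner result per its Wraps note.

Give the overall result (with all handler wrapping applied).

Evaluation trace:
get @ H1 ⇒ 5
put(5) @ H1 ⇒ s:=5
H0 returns 0
H1 returns (0, 5)
H2 returns [(0, 5)]
= [(0, 5)]

Answer: [(0, 5)]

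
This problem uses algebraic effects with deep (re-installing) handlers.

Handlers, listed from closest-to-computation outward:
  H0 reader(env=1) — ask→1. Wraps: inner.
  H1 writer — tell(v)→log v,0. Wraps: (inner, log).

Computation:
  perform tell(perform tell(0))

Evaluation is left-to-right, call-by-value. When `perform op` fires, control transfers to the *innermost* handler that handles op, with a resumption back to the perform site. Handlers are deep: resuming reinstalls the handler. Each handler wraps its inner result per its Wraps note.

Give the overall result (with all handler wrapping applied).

Answer: (0, (0, 0))

Step-by-step:
tell(0) @ H1 ⇒ log+=0
tell(0) @ H1 ⇒ log+=0
H0 returns 0
H1 returns (0, (0, 0))
= (0, (0, 0))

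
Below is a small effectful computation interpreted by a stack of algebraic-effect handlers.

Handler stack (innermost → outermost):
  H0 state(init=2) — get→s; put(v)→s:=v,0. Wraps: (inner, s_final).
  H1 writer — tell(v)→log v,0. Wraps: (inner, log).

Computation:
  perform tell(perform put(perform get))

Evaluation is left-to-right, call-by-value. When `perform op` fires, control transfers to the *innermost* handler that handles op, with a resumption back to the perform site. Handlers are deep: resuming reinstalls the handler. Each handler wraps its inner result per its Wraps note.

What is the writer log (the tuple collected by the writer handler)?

Answer: (0)

Working:
get @ H0 ⇒ 2
put(2) @ H0 ⇒ s:=2
tell(0) @ H1 ⇒ log+=0
H0 returns (0, 2)
H1 returns ((0, 2), (0))
= ((0, 2), (0))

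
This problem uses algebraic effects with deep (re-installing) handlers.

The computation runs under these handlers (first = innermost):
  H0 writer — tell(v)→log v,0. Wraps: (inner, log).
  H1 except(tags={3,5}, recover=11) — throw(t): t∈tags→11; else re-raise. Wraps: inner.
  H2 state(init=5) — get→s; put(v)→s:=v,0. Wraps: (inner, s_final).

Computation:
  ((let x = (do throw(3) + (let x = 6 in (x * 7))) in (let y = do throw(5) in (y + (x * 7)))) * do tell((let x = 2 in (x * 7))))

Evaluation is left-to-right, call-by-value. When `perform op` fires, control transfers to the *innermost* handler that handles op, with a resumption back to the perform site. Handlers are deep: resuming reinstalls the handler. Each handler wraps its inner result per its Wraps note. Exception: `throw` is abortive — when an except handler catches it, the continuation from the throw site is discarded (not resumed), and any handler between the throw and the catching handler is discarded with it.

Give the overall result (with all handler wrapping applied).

Answer: (11, 5)

Step-by-step:
throw(3) @ H1 caught ⇒ 11
H2 returns (11, 5)
= (11, 5)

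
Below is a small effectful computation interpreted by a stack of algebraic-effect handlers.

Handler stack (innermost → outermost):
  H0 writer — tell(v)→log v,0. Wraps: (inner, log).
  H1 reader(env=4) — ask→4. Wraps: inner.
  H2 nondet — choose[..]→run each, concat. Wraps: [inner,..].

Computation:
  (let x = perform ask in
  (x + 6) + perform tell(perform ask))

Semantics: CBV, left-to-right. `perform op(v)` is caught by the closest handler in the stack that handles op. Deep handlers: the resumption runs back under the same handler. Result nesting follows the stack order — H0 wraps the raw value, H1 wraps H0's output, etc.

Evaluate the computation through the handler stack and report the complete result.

Step-by-step:
ask @ H1 ⇒ 4
ask @ H1 ⇒ 4
tell(4) @ H0 ⇒ log+=4
H0 returns (10, (4))
H1 returns (10, (4))
H2 returns [(10, (4))]
= [(10, (4))]

Answer: [(10, (4))]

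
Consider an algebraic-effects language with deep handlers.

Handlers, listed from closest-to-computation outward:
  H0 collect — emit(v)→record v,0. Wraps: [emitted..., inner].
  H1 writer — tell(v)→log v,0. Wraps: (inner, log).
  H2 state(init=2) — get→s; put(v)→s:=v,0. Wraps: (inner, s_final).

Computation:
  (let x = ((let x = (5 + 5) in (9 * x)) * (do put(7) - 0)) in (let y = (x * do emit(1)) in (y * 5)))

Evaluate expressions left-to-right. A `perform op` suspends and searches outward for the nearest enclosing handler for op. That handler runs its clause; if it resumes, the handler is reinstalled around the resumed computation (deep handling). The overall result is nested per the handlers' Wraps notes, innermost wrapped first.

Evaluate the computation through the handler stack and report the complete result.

Answer: (([1, 0], ()), 7)

Evaluation trace:
put(7) @ H2 ⇒ s:=7
emit(1) @ H0 ⇒ out+=1
H0 returns [1, 0]
H1 returns ([1, 0], ())
H2 returns (([1, 0], ()), 7)
= (([1, 0], ()), 7)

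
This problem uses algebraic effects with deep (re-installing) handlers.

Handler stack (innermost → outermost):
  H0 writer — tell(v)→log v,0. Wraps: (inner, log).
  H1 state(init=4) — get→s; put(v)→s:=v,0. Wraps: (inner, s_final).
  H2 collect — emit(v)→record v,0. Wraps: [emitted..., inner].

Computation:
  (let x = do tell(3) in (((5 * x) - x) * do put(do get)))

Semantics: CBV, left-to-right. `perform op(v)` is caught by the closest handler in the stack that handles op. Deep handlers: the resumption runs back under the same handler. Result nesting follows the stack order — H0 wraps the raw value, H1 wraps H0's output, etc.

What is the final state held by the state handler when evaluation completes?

Answer: 4

Working:
tell(3) @ H0 ⇒ log+=3
get @ H1 ⇒ 4
put(4) @ H1 ⇒ s:=4
H0 returns (0, (3))
H1 returns ((0, (3)), 4)
H2 returns [((0, (3)), 4)]
= [((0, (3)), 4)]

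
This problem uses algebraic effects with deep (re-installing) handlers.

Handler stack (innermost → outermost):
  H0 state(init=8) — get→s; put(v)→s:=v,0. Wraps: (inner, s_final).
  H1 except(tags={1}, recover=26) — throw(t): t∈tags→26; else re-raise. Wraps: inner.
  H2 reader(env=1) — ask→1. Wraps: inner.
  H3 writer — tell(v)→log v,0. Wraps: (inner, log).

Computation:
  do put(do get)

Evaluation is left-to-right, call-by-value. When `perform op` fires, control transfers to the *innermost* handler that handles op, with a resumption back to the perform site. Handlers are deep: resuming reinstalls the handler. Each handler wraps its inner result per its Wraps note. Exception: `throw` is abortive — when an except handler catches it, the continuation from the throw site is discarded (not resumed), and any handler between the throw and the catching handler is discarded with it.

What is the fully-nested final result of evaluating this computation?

Working:
get @ H0 ⇒ 8
put(8) @ H0 ⇒ s:=8
H0 returns (0, 8)
H1 returns (0, 8)
H2 returns (0, 8)
H3 returns ((0, 8), ())
= ((0, 8), ())

Answer: ((0, 8), ())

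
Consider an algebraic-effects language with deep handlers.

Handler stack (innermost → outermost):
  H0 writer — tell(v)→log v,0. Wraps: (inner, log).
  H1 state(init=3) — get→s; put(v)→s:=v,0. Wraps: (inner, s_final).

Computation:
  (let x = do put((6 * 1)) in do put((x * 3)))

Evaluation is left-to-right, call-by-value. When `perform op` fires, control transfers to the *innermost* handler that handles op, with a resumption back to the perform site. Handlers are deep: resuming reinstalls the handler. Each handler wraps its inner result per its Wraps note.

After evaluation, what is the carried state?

Answer: 0

Evaluation trace:
put(6) @ H1 ⇒ s:=6
put(0) @ H1 ⇒ s:=0
H0 returns (0, ())
H1 returns ((0, ()), 0)
= ((0, ()), 0)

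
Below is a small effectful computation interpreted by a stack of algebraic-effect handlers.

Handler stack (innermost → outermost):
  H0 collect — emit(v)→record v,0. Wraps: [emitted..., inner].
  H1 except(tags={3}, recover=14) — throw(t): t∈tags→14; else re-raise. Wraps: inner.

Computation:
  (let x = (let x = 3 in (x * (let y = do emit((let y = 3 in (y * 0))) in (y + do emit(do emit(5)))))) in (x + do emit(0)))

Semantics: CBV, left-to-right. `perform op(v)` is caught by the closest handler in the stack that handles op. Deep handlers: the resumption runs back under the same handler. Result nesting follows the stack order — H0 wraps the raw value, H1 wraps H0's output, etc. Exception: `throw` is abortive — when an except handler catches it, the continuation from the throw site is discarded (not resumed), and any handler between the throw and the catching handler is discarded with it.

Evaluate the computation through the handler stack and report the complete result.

Working:
emit(0) @ H0 ⇒ out+=0
emit(5) @ H0 ⇒ out+=5
emit(0) @ H0 ⇒ out+=0
emit(0) @ H0 ⇒ out+=0
H0 returns [0, 5, 0, 0, 0]
H1 returns [0, 5, 0, 0, 0]
= [0, 5, 0, 0, 0]

Answer: [0, 5, 0, 0, 0]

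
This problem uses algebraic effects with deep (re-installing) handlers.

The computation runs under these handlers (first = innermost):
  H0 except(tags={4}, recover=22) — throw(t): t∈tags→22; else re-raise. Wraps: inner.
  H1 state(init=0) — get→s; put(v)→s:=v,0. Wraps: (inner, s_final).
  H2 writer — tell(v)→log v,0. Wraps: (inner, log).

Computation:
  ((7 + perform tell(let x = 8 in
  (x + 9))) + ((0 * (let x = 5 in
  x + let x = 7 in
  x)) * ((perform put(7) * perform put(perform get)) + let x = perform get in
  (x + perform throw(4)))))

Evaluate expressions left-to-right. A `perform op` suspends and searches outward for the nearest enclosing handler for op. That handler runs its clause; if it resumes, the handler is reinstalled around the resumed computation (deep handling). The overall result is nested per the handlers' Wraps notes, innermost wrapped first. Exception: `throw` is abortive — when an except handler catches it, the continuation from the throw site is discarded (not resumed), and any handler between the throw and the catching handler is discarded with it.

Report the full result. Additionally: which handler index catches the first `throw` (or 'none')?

Answer: ((22, 7), (17)) ; first throw caught by: H0

Step-by-step:
tell(17) @ H2 ⇒ log+=17
put(7) @ H1 ⇒ s:=7
get @ H1 ⇒ 7
put(7) @ H1 ⇒ s:=7
get @ H1 ⇒ 7
throw(4) @ H0 caught ⇒ 22
H1 returns (22, 7)
H2 returns ((22, 7), (17))
= ((22, 7), (17))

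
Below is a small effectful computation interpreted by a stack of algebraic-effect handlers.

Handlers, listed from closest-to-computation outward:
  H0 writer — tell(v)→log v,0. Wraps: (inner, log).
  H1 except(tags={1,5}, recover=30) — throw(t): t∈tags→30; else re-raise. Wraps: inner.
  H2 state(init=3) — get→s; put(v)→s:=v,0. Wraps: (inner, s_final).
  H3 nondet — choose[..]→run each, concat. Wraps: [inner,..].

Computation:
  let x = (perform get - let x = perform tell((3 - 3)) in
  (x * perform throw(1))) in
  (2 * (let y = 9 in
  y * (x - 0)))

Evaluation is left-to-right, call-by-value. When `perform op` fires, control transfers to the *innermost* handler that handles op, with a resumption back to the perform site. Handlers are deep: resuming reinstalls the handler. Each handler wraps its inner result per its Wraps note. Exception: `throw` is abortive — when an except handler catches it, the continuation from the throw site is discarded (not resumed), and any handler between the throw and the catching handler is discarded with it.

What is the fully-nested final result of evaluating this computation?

Answer: [(30, 3)]

Working:
get @ H2 ⇒ 3
tell(0) @ H0 ⇒ log+=0
throw(1) @ H1 caught ⇒ 30
H2 returns (30, 3)
H3 returns [(30, 3)]
= [(30, 3)]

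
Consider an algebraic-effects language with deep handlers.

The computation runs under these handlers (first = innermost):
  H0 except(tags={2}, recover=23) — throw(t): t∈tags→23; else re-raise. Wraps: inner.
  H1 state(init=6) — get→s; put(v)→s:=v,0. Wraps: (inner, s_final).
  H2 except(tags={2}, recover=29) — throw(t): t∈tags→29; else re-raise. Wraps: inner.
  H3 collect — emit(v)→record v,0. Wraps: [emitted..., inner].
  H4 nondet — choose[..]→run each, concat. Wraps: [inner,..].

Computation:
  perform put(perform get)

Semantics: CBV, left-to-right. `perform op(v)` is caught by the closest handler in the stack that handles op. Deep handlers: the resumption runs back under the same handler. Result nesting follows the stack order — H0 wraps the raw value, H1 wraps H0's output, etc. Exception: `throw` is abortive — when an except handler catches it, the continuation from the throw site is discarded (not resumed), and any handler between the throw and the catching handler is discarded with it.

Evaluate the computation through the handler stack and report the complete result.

Evaluation trace:
get @ H1 ⇒ 6
put(6) @ H1 ⇒ s:=6
H0 returns 0
H1 returns (0, 6)
H2 returns (0, 6)
H3 returns [(0, 6)]
H4 returns [[(0, 6)]]
= [[(0, 6)]]

Answer: [[(0, 6)]]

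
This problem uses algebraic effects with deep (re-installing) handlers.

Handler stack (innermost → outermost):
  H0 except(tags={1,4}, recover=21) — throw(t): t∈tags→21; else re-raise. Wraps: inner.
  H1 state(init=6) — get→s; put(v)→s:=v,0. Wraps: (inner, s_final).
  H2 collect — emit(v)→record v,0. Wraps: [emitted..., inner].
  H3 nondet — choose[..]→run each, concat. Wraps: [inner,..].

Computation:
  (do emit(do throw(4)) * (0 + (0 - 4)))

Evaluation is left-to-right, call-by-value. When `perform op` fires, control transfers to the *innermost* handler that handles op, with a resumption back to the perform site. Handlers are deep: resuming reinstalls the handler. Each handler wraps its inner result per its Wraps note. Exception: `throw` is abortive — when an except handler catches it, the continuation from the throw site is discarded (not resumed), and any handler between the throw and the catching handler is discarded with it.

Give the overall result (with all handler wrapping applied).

Step-by-step:
throw(4) @ H0 caught ⇒ 21
H1 returns (21, 6)
H2 returns [(21, 6)]
H3 returns [[(21, 6)]]
= [[(21, 6)]]

Answer: [[(21, 6)]]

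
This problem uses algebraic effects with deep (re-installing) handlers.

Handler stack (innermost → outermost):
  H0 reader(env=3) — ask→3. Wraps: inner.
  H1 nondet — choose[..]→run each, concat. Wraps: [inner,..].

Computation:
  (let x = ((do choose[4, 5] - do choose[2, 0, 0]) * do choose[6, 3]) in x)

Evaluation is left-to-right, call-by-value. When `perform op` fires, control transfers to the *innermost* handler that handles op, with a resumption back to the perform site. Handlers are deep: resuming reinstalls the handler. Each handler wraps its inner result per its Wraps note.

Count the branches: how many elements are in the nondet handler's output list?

Evaluation trace:
choose[4, 5] @ H1
  branch[0] choose=4:
    choose[2, 0, 0] @ H1
      branch[0] choose=2:
        choose[6, 3] @ H1
          branch[0] choose=6:
            H0 returns 12
            H1 returns [12]
          branch[1] choose=3:
            H0 returns 6
            H1 returns [6]
      branch[1] choose=0:
        choose[6, 3] @ H1
          branch[0] choose=6:
            H0 returns 24
            H1 returns [24]
          branch[1] choose=3:
            H0 returns 12
            H1 returns [12]
      branch[2] choose=0:
        choose[6, 3] @ H1
          branch[0] choose=6:
            H0 returns 24
            H1 returns [24]
          branch[1] choose=3:
            H0 returns 12
            H1 returns [12]
  branch[1] choose=5:
    choose[2, 0, 0] @ H1
      branch[0] choose=2:
        choose[6, 3] @ H1
          branch[0] choose=6:
            H0 returns 18
            H1 returns [18]
          branch[1] choose=3:
            H0 returns 9
            H1 returns [9]
      branch[1] choose=0:
        choose[6, 3] @ H1
          branch[0] choose=6:
            H0 returns 30
            H1 returns [30]
          branch[1] choose=3:
            H0 returns 15
            H1 returns [15]
      branch[2] choose=0:
        choose[6, 3] @ H1
          branch[0] choose=6:
            H0 returns 30
            H1 returns [30]
          branch[1] choose=3:
            H0 returns 15
            H1 returns [15]
= [12, 6, 24, 12, 24, 12, 18, 9, 30, 15, 30, 15]

Answer: 12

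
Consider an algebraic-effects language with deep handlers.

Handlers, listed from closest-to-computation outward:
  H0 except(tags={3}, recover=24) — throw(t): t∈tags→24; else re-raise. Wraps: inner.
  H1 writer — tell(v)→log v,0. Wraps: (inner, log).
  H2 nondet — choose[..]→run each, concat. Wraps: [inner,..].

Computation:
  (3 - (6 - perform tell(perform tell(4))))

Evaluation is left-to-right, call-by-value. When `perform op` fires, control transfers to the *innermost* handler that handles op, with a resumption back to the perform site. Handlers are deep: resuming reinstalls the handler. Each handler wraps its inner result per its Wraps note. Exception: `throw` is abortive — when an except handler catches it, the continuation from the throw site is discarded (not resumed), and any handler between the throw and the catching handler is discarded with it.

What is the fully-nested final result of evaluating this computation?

Answer: [(-3, (4, 0))]

Evaluation trace:
tell(4) @ H1 ⇒ log+=4
tell(0) @ H1 ⇒ log+=0
H0 returns -3
H1 returns (-3, (4, 0))
H2 returns [(-3, (4, 0))]
= [(-3, (4, 0))]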